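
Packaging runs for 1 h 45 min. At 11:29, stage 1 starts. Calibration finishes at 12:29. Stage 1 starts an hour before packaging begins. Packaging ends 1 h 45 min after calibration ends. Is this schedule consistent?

Yes

Packaging ends at 12:29 + 105 min = 14:14.
Packaging starts at 14:14 − 105 min = 12:29.
Stage 1 starts at 12:29 − 60 min = 11:29.
That matches the stated 11:29, so the schedule is consistent.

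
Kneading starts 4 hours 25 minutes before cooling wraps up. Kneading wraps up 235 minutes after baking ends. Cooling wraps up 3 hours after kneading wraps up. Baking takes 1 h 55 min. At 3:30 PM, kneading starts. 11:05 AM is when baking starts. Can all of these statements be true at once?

Yes

Baking ends at 11:05 AM + 115 min = 1:00 PM.
Kneading ends at 1:00 PM + 235 min = 4:55 PM.
Cooling ends at 4:55 PM + 180 min = 7:55 PM.
Kneading starts at 7:55 PM − 265 min = 3:30 PM.
That matches the stated 3:30 PM, so the schedule is consistent.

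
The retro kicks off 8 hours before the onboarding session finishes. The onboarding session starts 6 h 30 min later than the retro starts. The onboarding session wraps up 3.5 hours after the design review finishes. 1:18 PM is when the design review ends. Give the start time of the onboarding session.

The onboarding session ends at 1:18 PM + 210 min = 4:48 PM.
The retro starts at 4:48 PM − 480 min = 8:48 AM.
The onboarding session starts at 8:48 AM + 390 min = 3:18 PM.

3:18 PM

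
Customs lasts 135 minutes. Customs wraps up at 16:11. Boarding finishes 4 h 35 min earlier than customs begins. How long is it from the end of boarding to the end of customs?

410 minutes

Customs starts at 16:11 − 135 min = 13:56.
Boarding ends at 13:56 − 275 min = 09:21.
From 09:21 to 16:11 is 410 minutes.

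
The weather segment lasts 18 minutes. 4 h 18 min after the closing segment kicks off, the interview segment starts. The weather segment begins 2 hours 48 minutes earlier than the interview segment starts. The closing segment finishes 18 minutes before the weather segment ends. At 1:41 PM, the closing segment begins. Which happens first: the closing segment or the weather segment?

the closing segment

The interview segment starts at 1:41 PM + 258 min = 5:59 PM.
The weather segment starts at 5:59 PM − 168 min = 3:11 PM.
The closing segment starts at 1:41 PM and the weather segment starts at 3:11 PM, so the closing segment is first.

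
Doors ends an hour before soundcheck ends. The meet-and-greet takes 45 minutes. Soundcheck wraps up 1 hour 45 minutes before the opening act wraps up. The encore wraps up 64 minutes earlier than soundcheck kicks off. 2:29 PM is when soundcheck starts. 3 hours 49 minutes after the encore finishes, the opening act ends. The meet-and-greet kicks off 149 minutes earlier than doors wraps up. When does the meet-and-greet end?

The encore ends at 2:29 PM − 64 min = 1:25 PM.
The opening act ends at 1:25 PM + 229 min = 5:14 PM.
Soundcheck ends at 5:14 PM − 105 min = 3:29 PM.
Doors ends at 3:29 PM − 60 min = 2:29 PM.
The meet-and-greet starts at 2:29 PM − 149 min = 12:00 PM.
The meet-and-greet ends at 12:00 PM + 45 min = 12:45 PM.

12:45 PM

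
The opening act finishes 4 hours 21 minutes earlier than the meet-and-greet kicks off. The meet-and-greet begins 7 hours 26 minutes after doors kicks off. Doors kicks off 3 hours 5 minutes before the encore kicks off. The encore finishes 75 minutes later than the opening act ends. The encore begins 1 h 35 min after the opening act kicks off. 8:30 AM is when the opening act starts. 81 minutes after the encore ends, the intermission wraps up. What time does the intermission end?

12:41 PM

The encore starts at 8:30 AM + 95 min = 10:05 AM.
Doors starts at 10:05 AM − 185 min = 7:00 AM.
The meet-and-greet starts at 7:00 AM + 446 min = 2:26 PM.
The opening act ends at 2:26 PM − 261 min = 10:05 AM.
The encore ends at 10:05 AM + 75 min = 11:20 AM.
The intermission ends at 11:20 AM + 81 min = 12:41 PM.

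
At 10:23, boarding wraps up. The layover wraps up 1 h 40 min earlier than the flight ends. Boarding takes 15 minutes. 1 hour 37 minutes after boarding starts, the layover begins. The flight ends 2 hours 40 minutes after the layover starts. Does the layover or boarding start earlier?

boarding

Boarding starts at 10:23 − 15 min = 10:08.
The layover starts at 10:08 + 97 min = 11:45.
The layover starts at 11:45 and boarding starts at 10:08, so boarding is first.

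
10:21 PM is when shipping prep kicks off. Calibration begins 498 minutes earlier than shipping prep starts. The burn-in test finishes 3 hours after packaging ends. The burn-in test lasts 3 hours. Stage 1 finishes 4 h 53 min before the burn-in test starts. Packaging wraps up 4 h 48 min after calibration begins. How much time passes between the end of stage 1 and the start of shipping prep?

8 hours 23 minutes

Calibration starts at 10:21 PM − 498 min = 2:03 PM.
Packaging ends at 2:03 PM + 288 min = 6:51 PM.
The burn-in test ends at 6:51 PM + 180 min = 9:51 PM.
The burn-in test starts at 9:51 PM − 180 min = 6:51 PM.
Stage 1 ends at 6:51 PM − 293 min = 1:58 PM.
From 1:58 PM to 10:21 PM is 8 hours 23 minutes.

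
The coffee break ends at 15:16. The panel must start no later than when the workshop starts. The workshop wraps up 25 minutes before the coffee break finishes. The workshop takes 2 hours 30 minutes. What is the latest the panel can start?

The workshop ends at 15:16 − 25 min = 14:51.
The workshop starts at 14:51 − 150 min = 12:21.
The panel is bounded by the workshop, so the latest it can start is 12:21.

12:21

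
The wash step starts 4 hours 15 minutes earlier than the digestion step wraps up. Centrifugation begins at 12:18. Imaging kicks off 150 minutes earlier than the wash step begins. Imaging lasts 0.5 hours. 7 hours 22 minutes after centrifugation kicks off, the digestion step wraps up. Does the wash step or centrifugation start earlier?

centrifugation

The digestion step ends at 12:18 + 442 min = 19:40.
The wash step starts at 19:40 − 255 min = 15:25.
The wash step starts at 15:25 and centrifugation starts at 12:18, so centrifugation is first.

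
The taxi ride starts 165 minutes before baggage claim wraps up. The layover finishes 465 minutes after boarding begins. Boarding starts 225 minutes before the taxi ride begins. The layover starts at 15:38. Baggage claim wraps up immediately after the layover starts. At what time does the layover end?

16:53

Baggage claim ends at 15:38.
The taxi ride starts at 15:38 − 165 min = 12:53.
Boarding starts at 12:53 − 225 min = 09:08.
The layover ends at 09:08 + 465 min = 16:53.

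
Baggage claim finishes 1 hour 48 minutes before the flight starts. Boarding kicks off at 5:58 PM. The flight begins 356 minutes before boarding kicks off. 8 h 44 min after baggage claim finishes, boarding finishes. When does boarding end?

6:58 PM

The flight starts at 5:58 PM − 356 min = 12:02 PM.
Baggage claim ends at 12:02 PM − 108 min = 10:14 AM.
Boarding ends at 10:14 AM + 524 min = 6:58 PM.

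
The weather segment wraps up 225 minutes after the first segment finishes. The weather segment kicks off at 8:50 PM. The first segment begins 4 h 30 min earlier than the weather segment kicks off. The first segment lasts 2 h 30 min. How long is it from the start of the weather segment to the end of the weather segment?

1 hour 45 minutes

The first segment starts at 8:50 PM − 270 min = 4:20 PM.
The first segment ends at 4:20 PM + 150 min = 6:50 PM.
The weather segment ends at 6:50 PM + 225 min = 10:35 PM.
From 8:50 PM to 10:35 PM is 1 hour 45 minutes.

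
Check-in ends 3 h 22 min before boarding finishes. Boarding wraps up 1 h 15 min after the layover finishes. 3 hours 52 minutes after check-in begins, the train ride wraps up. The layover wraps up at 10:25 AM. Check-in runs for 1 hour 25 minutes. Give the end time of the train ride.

10:45 AM

Boarding ends at 10:25 AM + 75 min = 11:40 AM.
Check-in ends at 11:40 AM − 202 min = 8:18 AM.
Check-in starts at 8:18 AM − 85 min = 6:53 AM.
The train ride ends at 6:53 AM + 232 min = 10:45 AM.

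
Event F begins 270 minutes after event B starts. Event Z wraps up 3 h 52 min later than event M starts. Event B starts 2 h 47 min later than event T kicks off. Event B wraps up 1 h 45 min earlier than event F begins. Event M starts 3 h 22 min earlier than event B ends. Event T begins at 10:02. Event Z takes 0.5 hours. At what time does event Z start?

15:34

Event B starts at 10:02 + 167 min = 12:49.
Event F starts at 12:49 + 270 min = 17:19.
Event B ends at 17:19 − 105 min = 15:34.
Event M starts at 15:34 − 202 min = 12:12.
Event Z ends at 12:12 + 232 min = 16:04.
Event Z starts at 16:04 − 30 min = 15:34.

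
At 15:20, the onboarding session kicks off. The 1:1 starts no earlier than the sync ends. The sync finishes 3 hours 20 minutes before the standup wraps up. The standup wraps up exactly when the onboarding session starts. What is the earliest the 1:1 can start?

The standup ends at 15:20.
The sync ends at 15:20 − 200 min = 12:00.
The 1:1 is bounded by the sync, so the earliest it can start is 12:00.

12:00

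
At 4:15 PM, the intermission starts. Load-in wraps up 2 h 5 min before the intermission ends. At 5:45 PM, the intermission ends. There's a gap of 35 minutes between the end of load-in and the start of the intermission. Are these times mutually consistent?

Load-in ends at 5:45 PM − 125 min = 3:40 PM.
The intermission starts at 3:40 PM + 35 min = 4:15 PM.
That matches the stated 4:15 PM, so the schedule is consistent.

Yes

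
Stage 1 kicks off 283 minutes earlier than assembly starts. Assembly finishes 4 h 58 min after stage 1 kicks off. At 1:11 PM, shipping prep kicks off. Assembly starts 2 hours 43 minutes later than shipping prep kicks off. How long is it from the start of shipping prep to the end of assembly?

2 h 58 min

Assembly starts at 1:11 PM + 163 min = 3:54 PM.
Stage 1 starts at 3:54 PM − 283 min = 11:11 AM.
Assembly ends at 11:11 AM + 298 min = 4:09 PM.
From 1:11 PM to 4:09 PM is 2 h 58 min.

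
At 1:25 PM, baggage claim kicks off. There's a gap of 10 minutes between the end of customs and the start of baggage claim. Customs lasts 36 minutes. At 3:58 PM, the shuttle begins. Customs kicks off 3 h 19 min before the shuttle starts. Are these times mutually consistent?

Yes

Customs starts at 3:58 PM − 199 min = 12:39 PM.
Customs ends at 12:39 PM + 36 min = 1:15 PM.
Baggage claim starts at 1:15 PM + 10 min = 1:25 PM.
That matches the stated 1:25 PM, so the schedule is consistent.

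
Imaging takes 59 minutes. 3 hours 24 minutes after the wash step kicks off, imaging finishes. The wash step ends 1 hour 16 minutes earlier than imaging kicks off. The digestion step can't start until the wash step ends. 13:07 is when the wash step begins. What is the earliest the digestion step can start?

14:16

Imaging ends at 13:07 + 204 min = 16:31.
Imaging starts at 16:31 − 59 min = 15:32.
The wash step ends at 15:32 − 76 min = 14:16.
The digestion step is bounded by the wash step, so the earliest it can start is 14:16.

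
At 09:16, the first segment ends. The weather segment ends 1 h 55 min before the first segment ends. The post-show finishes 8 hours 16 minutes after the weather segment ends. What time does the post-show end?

The weather segment ends at 09:16 − 115 min = 07:21.
The post-show ends at 07:21 + 496 min = 15:37.

15:37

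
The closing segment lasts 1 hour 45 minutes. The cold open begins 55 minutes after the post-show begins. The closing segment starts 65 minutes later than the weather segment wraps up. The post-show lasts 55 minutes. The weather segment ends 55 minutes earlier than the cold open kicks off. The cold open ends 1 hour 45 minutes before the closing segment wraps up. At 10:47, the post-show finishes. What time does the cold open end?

10:57

The post-show starts at 10:47 − 55 min = 09:52.
The cold open starts at 09:52 + 55 min = 10:47.
The weather segment ends at 10:47 − 55 min = 09:52.
The closing segment starts at 09:52 + 65 min = 10:57.
The closing segment ends at 10:57 + 105 min = 12:42.
The cold open ends at 12:42 − 105 min = 10:57.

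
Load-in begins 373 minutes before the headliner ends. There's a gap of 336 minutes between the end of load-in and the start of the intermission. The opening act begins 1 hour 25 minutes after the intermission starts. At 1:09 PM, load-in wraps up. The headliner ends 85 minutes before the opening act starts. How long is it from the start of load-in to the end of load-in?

37 minutes

The intermission starts at 1:09 PM + 336 min = 6:45 PM.
The opening act starts at 6:45 PM + 85 min = 8:10 PM.
The headliner ends at 8:10 PM − 85 min = 6:45 PM.
Load-in starts at 6:45 PM − 373 min = 12:32 PM.
From 12:32 PM to 1:09 PM is 37 minutes.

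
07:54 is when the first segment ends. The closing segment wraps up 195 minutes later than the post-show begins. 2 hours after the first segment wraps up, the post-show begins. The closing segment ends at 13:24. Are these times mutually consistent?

The post-show starts at 07:54 + 120 min = 09:54.
The closing segment ends at 09:54 + 195 min = 13:09.
But the closing segment is also said to end at 13:24 — a 15-minute conflict.

No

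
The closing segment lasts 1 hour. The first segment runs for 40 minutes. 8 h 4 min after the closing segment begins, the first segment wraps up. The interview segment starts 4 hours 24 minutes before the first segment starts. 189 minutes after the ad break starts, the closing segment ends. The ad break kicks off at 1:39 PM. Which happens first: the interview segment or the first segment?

The closing segment ends at 1:39 PM + 189 min = 4:48 PM.
The closing segment starts at 4:48 PM − 60 min = 3:48 PM.
The first segment ends at 3:48 PM + 484 min = 11:52 PM.
The first segment starts at 11:52 PM − 40 min = 11:12 PM.
The interview segment starts at 11:12 PM − 264 min = 6:48 PM.
The interview segment starts at 6:48 PM and the first segment starts at 11:12 PM, so the interview segment is first.

the interview segment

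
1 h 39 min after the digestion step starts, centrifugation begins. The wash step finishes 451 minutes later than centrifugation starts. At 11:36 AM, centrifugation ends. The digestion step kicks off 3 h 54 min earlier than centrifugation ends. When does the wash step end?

4:52 PM

The digestion step starts at 11:36 AM − 234 min = 7:42 AM.
Centrifugation starts at 7:42 AM + 99 min = 9:21 AM.
The wash step ends at 9:21 AM + 451 min = 4:52 PM.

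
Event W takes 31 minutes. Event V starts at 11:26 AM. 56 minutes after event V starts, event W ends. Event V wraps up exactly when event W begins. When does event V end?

11:51 AM

Event W ends at 11:26 AM + 56 min = 12:22 PM.
Event W starts at 12:22 PM − 31 min = 11:51 AM.
So event V ends at 11:51 AM.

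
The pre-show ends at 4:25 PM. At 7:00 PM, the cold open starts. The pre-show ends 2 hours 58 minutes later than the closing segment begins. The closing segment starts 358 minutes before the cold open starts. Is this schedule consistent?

The closing segment starts at 7:00 PM − 358 min = 1:02 PM.
The pre-show ends at 1:02 PM + 178 min = 4:00 PM.
But the pre-show is also said to end at 4:25 PM — a 25-minute conflict.

No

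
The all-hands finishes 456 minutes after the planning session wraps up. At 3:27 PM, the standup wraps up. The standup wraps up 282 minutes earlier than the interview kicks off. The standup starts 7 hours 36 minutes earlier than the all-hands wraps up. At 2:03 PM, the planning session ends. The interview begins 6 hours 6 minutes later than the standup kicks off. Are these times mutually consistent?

Yes

The all-hands ends at 2:03 PM + 456 min = 9:39 PM.
The standup starts at 9:39 PM − 456 min = 2:03 PM.
The interview starts at 2:03 PM + 366 min = 8:09 PM.
The standup ends at 8:09 PM − 282 min = 3:27 PM.
That matches the stated 3:27 PM, so the schedule is consistent.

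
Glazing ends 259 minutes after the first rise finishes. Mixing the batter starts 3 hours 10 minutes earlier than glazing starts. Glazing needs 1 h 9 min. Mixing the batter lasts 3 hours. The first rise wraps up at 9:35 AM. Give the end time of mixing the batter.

Glazing ends at 9:35 AM + 259 min = 1:54 PM.
Glazing starts at 1:54 PM − 69 min = 12:45 PM.
Mixing the batter starts at 12:45 PM − 190 min = 9:35 AM.
Mixing the batter ends at 9:35 AM + 180 min = 12:35 PM.

12:35 PM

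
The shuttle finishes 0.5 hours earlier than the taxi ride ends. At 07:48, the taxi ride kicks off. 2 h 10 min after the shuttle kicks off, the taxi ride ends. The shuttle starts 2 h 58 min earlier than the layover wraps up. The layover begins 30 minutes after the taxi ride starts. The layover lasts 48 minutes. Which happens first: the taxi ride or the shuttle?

the shuttle

The layover starts at 07:48 + 30 min = 08:18.
The layover ends at 08:18 + 48 min = 09:06.
The shuttle starts at 09:06 − 178 min = 06:08.
The taxi ride starts at 07:48 and the shuttle starts at 06:08, so the shuttle is first.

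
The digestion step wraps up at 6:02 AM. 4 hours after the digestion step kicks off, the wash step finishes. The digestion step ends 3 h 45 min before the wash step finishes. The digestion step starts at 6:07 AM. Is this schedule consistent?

No

The wash step ends at 6:07 AM + 240 min = 10:07 AM.
The digestion step ends at 10:07 AM − 225 min = 6:22 AM.
But the digestion step is also said to end at 6:02 AM — a 20-minute conflict.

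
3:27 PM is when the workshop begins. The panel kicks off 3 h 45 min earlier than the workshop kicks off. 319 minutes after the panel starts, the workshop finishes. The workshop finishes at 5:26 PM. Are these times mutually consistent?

The panel starts at 3:27 PM − 225 min = 11:42 AM.
The workshop ends at 11:42 AM + 319 min = 5:01 PM.
But the workshop is also said to end at 5:26 PM — a 25-minute conflict.

No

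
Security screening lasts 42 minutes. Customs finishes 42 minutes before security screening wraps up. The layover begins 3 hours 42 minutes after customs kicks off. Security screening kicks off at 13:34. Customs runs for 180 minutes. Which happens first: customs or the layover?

customs

Security screening ends at 13:34 + 42 min = 14:16.
Customs ends at 14:16 − 42 min = 13:34.
Customs starts at 13:34 − 180 min = 10:34.
The layover starts at 10:34 + 222 min = 14:16.
Customs starts at 10:34 and the layover starts at 14:16, so customs is first.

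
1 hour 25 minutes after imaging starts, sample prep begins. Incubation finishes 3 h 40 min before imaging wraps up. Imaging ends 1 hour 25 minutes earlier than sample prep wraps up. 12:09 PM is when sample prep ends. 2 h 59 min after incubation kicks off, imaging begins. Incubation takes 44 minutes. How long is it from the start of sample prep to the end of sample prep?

Imaging ends at 12:09 PM − 85 min = 10:44 AM.
Incubation ends at 10:44 AM − 220 min = 7:04 AM.
Incubation starts at 7:04 AM − 44 min = 6:20 AM.
Imaging starts at 6:20 AM + 179 min = 9:19 AM.
Sample prep starts at 9:19 AM + 85 min = 10:44 AM.
From 10:44 AM to 12:09 PM is 1 h 25 min.

1 h 25 min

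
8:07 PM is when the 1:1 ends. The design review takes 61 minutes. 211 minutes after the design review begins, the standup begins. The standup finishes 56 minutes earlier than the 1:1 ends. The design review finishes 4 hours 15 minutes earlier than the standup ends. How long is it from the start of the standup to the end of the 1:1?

2 hours 41 minutes

The standup ends at 8:07 PM − 56 min = 7:11 PM.
The design review ends at 7:11 PM − 255 min = 2:56 PM.
The design review starts at 2:56 PM − 61 min = 1:55 PM.
The standup starts at 1:55 PM + 211 min = 5:26 PM.
From 5:26 PM to 8:07 PM is 2 hours 41 minutes.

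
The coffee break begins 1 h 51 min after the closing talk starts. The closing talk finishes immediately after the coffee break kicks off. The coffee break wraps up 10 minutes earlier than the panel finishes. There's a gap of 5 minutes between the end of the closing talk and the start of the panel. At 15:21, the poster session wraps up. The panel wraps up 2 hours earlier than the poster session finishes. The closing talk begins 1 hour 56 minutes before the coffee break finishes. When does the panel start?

The panel ends at 15:21 − 120 min = 13:21.
The coffee break ends at 13:21 − 10 min = 13:11.
The closing talk starts at 13:11 − 116 min = 11:15.
The coffee break starts at 11:15 + 111 min = 13:06.
So the closing talk ends at 13:06.
The panel starts at 13:06 + 5 min = 13:11.

13:11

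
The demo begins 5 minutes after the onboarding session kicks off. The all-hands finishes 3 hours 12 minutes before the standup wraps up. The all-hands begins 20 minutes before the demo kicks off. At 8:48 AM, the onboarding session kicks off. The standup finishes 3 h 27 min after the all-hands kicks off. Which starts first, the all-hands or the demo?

the all-hands

The demo starts at 8:48 AM + 5 min = 8:53 AM.
The all-hands starts at 8:53 AM − 20 min = 8:33 AM.
The all-hands starts at 8:33 AM and the demo starts at 8:53 AM, so the all-hands is first.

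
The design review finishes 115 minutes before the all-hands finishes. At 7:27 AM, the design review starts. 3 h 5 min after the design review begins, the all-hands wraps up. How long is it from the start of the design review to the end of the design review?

1 hour 10 minutes

The all-hands ends at 7:27 AM + 185 min = 10:32 AM.
The design review ends at 10:32 AM − 115 min = 8:37 AM.
From 7:27 AM to 8:37 AM is 1 hour 10 minutes.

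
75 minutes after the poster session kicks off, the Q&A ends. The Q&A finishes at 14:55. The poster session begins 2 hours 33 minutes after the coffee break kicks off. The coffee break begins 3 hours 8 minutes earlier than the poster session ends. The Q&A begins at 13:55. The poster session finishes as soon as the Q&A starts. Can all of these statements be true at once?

The poster session ends at 13:55.
The coffee break starts at 13:55 − 188 min = 10:47.
The poster session starts at 10:47 + 153 min = 13:20.
The Q&A ends at 13:20 + 75 min = 14:35.
But the Q&A is also said to end at 14:55 — a 20-minute conflict.

No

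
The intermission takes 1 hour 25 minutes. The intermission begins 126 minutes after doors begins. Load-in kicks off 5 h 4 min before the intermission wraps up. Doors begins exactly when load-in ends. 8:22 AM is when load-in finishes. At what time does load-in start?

6:49 AM

Doors starts at 8:22 AM.
The intermission starts at 8:22 AM + 126 min = 10:28 AM.
The intermission ends at 10:28 AM + 85 min = 11:53 AM.
Load-in starts at 11:53 AM − 304 min = 6:49 AM.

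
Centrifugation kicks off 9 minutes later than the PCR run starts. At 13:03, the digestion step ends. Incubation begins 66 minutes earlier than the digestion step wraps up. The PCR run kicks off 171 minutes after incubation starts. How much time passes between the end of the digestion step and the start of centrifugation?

1 h 54 min

Incubation starts at 13:03 − 66 min = 11:57.
The PCR run starts at 11:57 + 171 min = 14:48.
Centrifugation starts at 14:48 + 9 min = 14:57.
From 13:03 to 14:57 is 1 h 54 min.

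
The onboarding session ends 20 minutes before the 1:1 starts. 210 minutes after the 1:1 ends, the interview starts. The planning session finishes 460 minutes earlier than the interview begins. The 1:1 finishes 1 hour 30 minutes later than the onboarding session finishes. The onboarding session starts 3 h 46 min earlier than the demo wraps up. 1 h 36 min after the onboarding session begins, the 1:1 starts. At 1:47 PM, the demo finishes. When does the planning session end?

8:37 AM

The onboarding session starts at 1:47 PM − 226 min = 10:01 AM.
The 1:1 starts at 10:01 AM + 96 min = 11:37 AM.
The onboarding session ends at 11:37 AM − 20 min = 11:17 AM.
The 1:1 ends at 11:17 AM + 90 min = 12:47 PM.
The interview starts at 12:47 PM + 210 min = 4:17 PM.
The planning session ends at 4:17 PM − 460 min = 8:37 AM.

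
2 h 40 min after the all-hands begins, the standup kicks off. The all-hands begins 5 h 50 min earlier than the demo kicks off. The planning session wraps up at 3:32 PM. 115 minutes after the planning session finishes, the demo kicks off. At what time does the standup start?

2:17 PM

The demo starts at 3:32 PM + 115 min = 5:27 PM.
The all-hands starts at 5:27 PM − 350 min = 11:37 AM.
The standup starts at 11:37 AM + 160 min = 2:17 PM.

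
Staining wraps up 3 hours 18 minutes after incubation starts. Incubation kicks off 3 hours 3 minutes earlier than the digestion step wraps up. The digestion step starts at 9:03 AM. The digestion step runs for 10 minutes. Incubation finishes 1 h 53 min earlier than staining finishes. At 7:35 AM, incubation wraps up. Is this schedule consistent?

The digestion step ends at 9:03 AM + 10 min = 9:13 AM.
Incubation starts at 9:13 AM − 183 min = 6:10 AM.
Staining ends at 6:10 AM + 198 min = 9:28 AM.
Incubation ends at 9:28 AM − 113 min = 7:35 AM.
That matches the stated 7:35 AM, so the schedule is consistent.

Yes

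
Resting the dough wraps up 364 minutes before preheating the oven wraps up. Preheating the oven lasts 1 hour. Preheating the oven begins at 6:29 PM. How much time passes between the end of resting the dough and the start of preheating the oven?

5 hours 4 minutes

Preheating the oven ends at 6:29 PM + 60 min = 7:29 PM.
Resting the dough ends at 7:29 PM − 364 min = 1:25 PM.
From 1:25 PM to 6:29 PM is 5 hours 4 minutes.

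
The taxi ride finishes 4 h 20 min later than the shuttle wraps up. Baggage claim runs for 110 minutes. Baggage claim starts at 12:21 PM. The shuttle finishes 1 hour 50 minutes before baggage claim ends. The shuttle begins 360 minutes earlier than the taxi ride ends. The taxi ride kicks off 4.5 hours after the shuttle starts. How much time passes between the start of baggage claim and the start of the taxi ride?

2 hours 50 minutes

Baggage claim ends at 12:21 PM + 110 min = 2:11 PM.
The shuttle ends at 2:11 PM − 110 min = 12:21 PM.
The taxi ride ends at 12:21 PM + 260 min = 4:41 PM.
The shuttle starts at 4:41 PM − 360 min = 10:41 AM.
The taxi ride starts at 10:41 AM + 270 min = 3:11 PM.
From 12:21 PM to 3:11 PM is 2 hours 50 minutes.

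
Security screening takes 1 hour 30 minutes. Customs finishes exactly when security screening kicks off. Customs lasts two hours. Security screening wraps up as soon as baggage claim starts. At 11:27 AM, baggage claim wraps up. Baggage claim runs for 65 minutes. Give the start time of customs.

6:52 AM

Baggage claim starts at 11:27 AM − 65 min = 10:22 AM.
So security screening ends at 10:22 AM.
Security screening starts at 10:22 AM − 90 min = 8:52 AM.
So customs ends at 8:52 AM.
Customs starts at 8:52 AM − 120 min = 6:52 AM.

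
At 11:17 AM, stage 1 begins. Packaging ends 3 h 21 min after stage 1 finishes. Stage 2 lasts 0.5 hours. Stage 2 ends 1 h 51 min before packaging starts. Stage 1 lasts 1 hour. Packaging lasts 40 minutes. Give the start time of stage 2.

Stage 1 ends at 11:17 AM + 60 min = 12:17 PM.
Packaging ends at 12:17 PM + 201 min = 3:38 PM.
Packaging starts at 3:38 PM − 40 min = 2:58 PM.
Stage 2 ends at 2:58 PM − 111 min = 1:07 PM.
Stage 2 starts at 1:07 PM − 30 min = 12:37 PM.

12:37 PM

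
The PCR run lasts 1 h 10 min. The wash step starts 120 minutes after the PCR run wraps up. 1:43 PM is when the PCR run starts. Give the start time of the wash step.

4:53 PM

The PCR run ends at 1:43 PM + 70 min = 2:53 PM.
The wash step starts at 2:53 PM + 120 min = 4:53 PM.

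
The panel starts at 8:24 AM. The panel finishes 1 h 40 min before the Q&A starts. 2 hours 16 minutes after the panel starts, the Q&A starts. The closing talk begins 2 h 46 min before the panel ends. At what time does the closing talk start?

The Q&A starts at 8:24 AM + 136 min = 10:40 AM.
The panel ends at 10:40 AM − 100 min = 9:00 AM.
The closing talk starts at 9:00 AM − 166 min = 6:14 AM.

6:14 AM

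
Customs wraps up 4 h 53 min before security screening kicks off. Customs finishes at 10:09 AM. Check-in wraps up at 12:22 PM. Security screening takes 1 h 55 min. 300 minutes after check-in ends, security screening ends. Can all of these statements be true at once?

No

Security screening ends at 12:22 PM + 300 min = 5:22 PM.
Security screening starts at 5:22 PM − 115 min = 3:27 PM.
Customs ends at 3:27 PM − 293 min = 10:34 AM.
But customs is also said to end at 10:09 AM — a 25-minute conflict.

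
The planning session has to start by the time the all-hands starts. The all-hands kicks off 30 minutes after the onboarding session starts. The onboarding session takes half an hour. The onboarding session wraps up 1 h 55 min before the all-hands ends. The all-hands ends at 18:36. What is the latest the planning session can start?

The onboarding session ends at 18:36 − 115 min = 16:41.
The onboarding session starts at 16:41 − 30 min = 16:11.
The all-hands starts at 16:11 + 30 min = 16:41.
The planning session is bounded by the all-hands, so the latest it can start is 16:41.

16:41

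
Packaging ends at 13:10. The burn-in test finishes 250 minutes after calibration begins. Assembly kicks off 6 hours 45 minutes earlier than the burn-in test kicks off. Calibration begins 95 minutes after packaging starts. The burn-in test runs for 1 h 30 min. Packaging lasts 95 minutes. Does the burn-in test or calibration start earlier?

calibration

Packaging starts at 13:10 − 95 min = 11:35.
Calibration starts at 11:35 + 95 min = 13:10.
The burn-in test ends at 13:10 + 250 min = 17:20.
The burn-in test starts at 17:20 − 90 min = 15:50.
The burn-in test starts at 15:50 and calibration starts at 13:10, so calibration is first.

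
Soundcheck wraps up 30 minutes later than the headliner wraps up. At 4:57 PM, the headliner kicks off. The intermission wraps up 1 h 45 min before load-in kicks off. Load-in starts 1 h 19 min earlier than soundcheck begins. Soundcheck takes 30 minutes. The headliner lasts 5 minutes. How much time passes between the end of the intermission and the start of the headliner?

The headliner ends at 4:57 PM + 5 min = 5:02 PM.
Soundcheck ends at 5:02 PM + 30 min = 5:32 PM.
Soundcheck starts at 5:32 PM − 30 min = 5:02 PM.
Load-in starts at 5:02 PM − 79 min = 3:43 PM.
The intermission ends at 3:43 PM − 105 min = 1:58 PM.
From 1:58 PM to 4:57 PM is 2 h 59 min.

2 h 59 min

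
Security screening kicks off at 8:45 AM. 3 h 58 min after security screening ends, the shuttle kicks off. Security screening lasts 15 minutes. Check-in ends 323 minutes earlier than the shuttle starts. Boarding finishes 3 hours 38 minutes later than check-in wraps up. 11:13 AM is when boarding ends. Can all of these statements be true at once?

Yes

Security screening ends at 8:45 AM + 15 min = 9:00 AM.
The shuttle starts at 9:00 AM + 238 min = 12:58 PM.
Check-in ends at 12:58 PM − 323 min = 7:35 AM.
Boarding ends at 7:35 AM + 218 min = 11:13 AM.
That matches the stated 11:13 AM, so the schedule is consistent.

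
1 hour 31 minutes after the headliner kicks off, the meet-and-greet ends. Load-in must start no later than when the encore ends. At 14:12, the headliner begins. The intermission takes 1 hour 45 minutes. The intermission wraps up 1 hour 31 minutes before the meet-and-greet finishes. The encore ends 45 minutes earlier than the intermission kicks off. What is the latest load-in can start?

The meet-and-greet ends at 14:12 + 91 min = 15:43.
The intermission ends at 15:43 − 91 min = 14:12.
The intermission starts at 14:12 − 105 min = 12:27.
The encore ends at 12:27 − 45 min = 11:42.
Load-in is bounded by the encore, so the latest it can start is 11:42.

11:42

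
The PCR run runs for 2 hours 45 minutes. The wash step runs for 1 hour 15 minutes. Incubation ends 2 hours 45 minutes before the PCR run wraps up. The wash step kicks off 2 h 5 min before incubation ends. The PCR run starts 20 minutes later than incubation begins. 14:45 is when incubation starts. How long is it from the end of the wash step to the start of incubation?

0.5 hours

The PCR run starts at 14:45 + 20 min = 15:05.
The PCR run ends at 15:05 + 165 min = 17:50.
Incubation ends at 17:50 − 165 min = 15:05.
The wash step starts at 15:05 − 125 min = 13:00.
The wash step ends at 13:00 + 75 min = 14:15.
From 14:15 to 14:45 is 0.5 hours.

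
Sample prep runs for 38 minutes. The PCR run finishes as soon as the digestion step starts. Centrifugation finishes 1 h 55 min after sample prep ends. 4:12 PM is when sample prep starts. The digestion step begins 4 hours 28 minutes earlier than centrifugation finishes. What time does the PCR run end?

2:17 PM

Sample prep ends at 4:12 PM + 38 min = 4:50 PM.
Centrifugation ends at 4:50 PM + 115 min = 6:45 PM.
The digestion step starts at 6:45 PM − 268 min = 2:17 PM.
So the PCR run ends at 2:17 PM.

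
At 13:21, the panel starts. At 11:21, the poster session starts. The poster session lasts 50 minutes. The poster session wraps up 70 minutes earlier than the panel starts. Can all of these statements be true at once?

The poster session ends at 13:21 − 70 min = 12:11.
The poster session starts at 12:11 − 50 min = 11:21.
That matches the stated 11:21, so the schedule is consistent.

Yes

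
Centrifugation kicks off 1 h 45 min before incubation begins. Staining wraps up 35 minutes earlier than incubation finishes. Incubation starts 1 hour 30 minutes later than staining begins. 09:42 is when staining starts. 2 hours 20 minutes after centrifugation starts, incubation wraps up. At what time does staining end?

11:12

Incubation starts at 09:42 + 90 min = 11:12.
Centrifugation starts at 11:12 − 105 min = 09:27.
Incubation ends at 09:27 + 140 min = 11:47.
Staining ends at 11:47 − 35 min = 11:12.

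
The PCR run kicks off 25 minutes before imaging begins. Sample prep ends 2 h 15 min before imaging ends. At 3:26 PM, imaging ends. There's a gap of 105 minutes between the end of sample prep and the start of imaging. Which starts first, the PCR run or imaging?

Sample prep ends at 3:26 PM − 135 min = 1:11 PM.
Imaging starts at 1:11 PM + 105 min = 2:56 PM.
The PCR run starts at 2:56 PM − 25 min = 2:31 PM.
The PCR run starts at 2:31 PM and imaging starts at 2:56 PM, so the PCR run is first.

the PCR run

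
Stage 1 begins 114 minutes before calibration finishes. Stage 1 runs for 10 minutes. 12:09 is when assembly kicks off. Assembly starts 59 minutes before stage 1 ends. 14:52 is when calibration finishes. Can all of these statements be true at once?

Stage 1 starts at 14:52 − 114 min = 12:58.
Stage 1 ends at 12:58 + 10 min = 13:08.
Assembly starts at 13:08 − 59 min = 12:09.
That matches the stated 12:09, so the schedule is consistent.

Yes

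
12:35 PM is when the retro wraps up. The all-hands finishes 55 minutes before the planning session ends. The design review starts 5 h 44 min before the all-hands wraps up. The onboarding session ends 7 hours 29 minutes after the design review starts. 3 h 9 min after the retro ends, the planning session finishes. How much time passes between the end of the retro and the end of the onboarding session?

3 hours 59 minutes

The planning session ends at 12:35 PM + 189 min = 3:44 PM.
The all-hands ends at 3:44 PM − 55 min = 2:49 PM.
The design review starts at 2:49 PM − 344 min = 9:05 AM.
The onboarding session ends at 9:05 AM + 449 min = 4:34 PM.
From 12:35 PM to 4:34 PM is 3 hours 59 minutes.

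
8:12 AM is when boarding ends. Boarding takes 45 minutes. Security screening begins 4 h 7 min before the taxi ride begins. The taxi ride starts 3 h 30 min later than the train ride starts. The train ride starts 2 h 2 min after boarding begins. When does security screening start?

Boarding starts at 8:12 AM − 45 min = 7:27 AM.
The train ride starts at 7:27 AM + 122 min = 9:29 AM.
The taxi ride starts at 9:29 AM + 210 min = 12:59 PM.
Security screening starts at 12:59 PM − 247 min = 8:52 AM.

8:52 AM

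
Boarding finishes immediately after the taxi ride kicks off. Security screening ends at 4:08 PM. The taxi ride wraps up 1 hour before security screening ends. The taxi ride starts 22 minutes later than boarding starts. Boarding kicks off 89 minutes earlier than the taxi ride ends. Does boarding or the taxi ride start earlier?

The taxi ride ends at 4:08 PM − 60 min = 3:08 PM.
Boarding starts at 3:08 PM − 89 min = 1:39 PM.
The taxi ride starts at 1:39 PM + 22 min = 2:01 PM.
Boarding starts at 1:39 PM and the taxi ride starts at 2:01 PM, so boarding is first.

boarding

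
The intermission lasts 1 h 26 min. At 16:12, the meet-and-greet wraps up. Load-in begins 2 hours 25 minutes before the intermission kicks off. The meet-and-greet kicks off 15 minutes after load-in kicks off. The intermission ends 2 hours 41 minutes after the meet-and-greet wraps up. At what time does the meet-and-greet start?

The intermission ends at 16:12 + 161 min = 18:53.
The intermission starts at 18:53 − 86 min = 17:27.
Load-in starts at 17:27 − 145 min = 15:02.
The meet-and-greet starts at 15:02 + 15 min = 15:17.

15:17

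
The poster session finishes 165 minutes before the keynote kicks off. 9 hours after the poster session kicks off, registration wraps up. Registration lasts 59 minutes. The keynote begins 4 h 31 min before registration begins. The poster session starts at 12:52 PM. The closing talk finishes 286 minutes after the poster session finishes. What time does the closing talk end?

6:23 PM

Registration ends at 12:52 PM + 540 min = 9:52 PM.
Registration starts at 9:52 PM − 59 min = 8:53 PM.
The keynote starts at 8:53 PM − 271 min = 4:22 PM.
The poster session ends at 4:22 PM − 165 min = 1:37 PM.
The closing talk ends at 1:37 PM + 286 min = 6:23 PM.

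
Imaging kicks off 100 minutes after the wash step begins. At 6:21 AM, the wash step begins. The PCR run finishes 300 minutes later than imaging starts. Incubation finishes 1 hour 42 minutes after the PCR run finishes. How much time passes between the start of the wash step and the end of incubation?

8 hours 22 minutes

Imaging starts at 6:21 AM + 100 min = 8:01 AM.
The PCR run ends at 8:01 AM + 300 min = 1:01 PM.
Incubation ends at 1:01 PM + 102 min = 2:43 PM.
From 6:21 AM to 2:43 PM is 8 hours 22 minutes.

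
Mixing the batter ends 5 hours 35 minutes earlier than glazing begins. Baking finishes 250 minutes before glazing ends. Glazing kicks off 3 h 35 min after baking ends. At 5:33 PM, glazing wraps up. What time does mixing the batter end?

11:23 AM

Baking ends at 5:33 PM − 250 min = 1:23 PM.
Glazing starts at 1:23 PM + 215 min = 4:58 PM.
Mixing the batter ends at 4:58 PM − 335 min = 11:23 AM.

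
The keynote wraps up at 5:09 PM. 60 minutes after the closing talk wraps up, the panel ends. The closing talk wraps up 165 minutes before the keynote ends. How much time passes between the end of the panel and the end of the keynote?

The closing talk ends at 5:09 PM − 165 min = 2:24 PM.
The panel ends at 2:24 PM + 60 min = 3:24 PM.
From 3:24 PM to 5:09 PM is 1 h 45 min.

1 h 45 min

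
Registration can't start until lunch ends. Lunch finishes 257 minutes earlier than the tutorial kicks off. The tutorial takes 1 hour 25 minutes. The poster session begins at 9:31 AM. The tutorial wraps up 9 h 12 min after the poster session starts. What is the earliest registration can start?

The tutorial ends at 9:31 AM + 552 min = 6:43 PM.
The tutorial starts at 6:43 PM − 85 min = 5:18 PM.
Lunch ends at 5:18 PM − 257 min = 1:01 PM.
Registration is bounded by lunch, so the earliest it can start is 1:01 PM.

1:01 PM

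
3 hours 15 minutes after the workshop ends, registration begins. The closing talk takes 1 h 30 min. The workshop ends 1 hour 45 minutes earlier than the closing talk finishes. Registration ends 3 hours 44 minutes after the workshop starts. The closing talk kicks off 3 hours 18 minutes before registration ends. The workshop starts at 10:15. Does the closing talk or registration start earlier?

Registration ends at 10:15 + 224 min = 13:59.
The closing talk starts at 13:59 − 198 min = 10:41.
The closing talk ends at 10:41 + 90 min = 12:11.
The workshop ends at 12:11 − 105 min = 10:26.
Registration starts at 10:26 + 195 min = 13:41.
The closing talk starts at 10:41 and registration starts at 13:41, so the closing talk is first.

the closing talk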